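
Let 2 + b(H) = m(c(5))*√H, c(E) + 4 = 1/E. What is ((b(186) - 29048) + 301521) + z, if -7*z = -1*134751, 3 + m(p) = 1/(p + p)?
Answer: 2042048/7 - 119*√186/38 ≈ 2.9168e+5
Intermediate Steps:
c(E) = -4 + 1/E
m(p) = -3 + 1/(2*p) (m(p) = -3 + 1/(p + p) = -3 + 1/(2*p))
z = 134751/7 (z = -(-1)*134751/7 = -⅐*(-134751) = 134751/7 ≈ 19250.)
b(H) = -2 - 119*√H/38 (b(H) = -2 + (-3 + 1/(2*(-4 + 1/5)))*√H = -2 + (-3 + 1/(2*(-4 + ⅕)))*√H = -2 + (-3 + 1/(2*(-19/5)))*√H = -2 + (-3 + (½)*(-5/19))*√H = -2 + (-3 - 5/38)*√H = -2 - 119*√H/38)
((b(186) - 29048) + 301521) + z = (((-2 - 119*√186/38) - 29048) + 301521) + 134751/7 = ((-29050 - 119*√186/38) + 301521) + 134751/7 = (272471 - 119*√186/38) + 134751/7 = 2042048/7 - 119*√186/38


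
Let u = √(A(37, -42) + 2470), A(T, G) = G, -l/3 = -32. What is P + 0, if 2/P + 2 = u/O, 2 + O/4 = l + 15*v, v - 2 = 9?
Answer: -1073296/1072689 - 1036*√607/1072689 ≈ -1.0244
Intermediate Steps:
v = 11 (v = 2 + 9 = 11)
l = 96 (l = -3*(-32) = 96)
u = 2*√607 (u = √(-42 + 2470) = √2428 = 2*√607 ≈ 49.275)
O = 1036 (O = -8 + 4*(96 + 15*11) = -8 + 4*(96 + 165) = -8 + 4*261 = -8 + 1044 = 1036)
P = 2/(-2 + √607/518) (P = 2/(-2 + (2*√607)/1036) = 2/(-2 + (2*√607)*(1/1036)) = 2/(-2 + √607/518) ≈ -1.0244)
P + 0 = (-1073296/1072689 - 1036*√607/1072689) + 0 = -1073296/1072689 - 1036*√607/1072689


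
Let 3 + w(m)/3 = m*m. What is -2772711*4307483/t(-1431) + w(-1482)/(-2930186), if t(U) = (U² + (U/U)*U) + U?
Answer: -1296163446358380465/221923497082 ≈ -5.8406e+6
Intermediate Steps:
t(U) = U² + 2*U (t(U) = (U² + 1*U) + U = (U² + U) + U = (U + U²) + U = U² + 2*U)
w(m) = -9 + 3*m² (w(m) = -9 + 3*(m*m) = -9 + 3*m²)
-2772711*4307483/t(-1431) + w(-1482)/(-2930186) = -2772711*(-4307483/(1431*(2 - 1431))) + (-9 + 3*(-1482)²)/(-2930186) = -2772711/(-1431*(-1429)*(1/4307483)) + (-9 + 3*2196324)*(-1/2930186) = -2772711/(2044899*(1/4307483)) + (-9 + 6588972)*(-1/2930186) = -2772711/2044899/4307483 + 6588963*(-1/2930186) = -2772711*4307483/2044899 - 6588963/2930186 = -442348351719/75737 - 6588963/2930186 = -1296163446358380465/221923497082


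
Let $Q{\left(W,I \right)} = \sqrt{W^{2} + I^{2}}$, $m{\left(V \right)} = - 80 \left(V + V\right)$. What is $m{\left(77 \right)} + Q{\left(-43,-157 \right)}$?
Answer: $-12320 + \sqrt{26498} \approx -12157.0$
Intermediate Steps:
$m{\left(V \right)} = - 160 V$ ($m{\left(V \right)} = - 80 \cdot 2 V = - 160 V$)
$Q{\left(W,I \right)} = \sqrt{I^{2} + W^{2}}$
$m{\left(77 \right)} + Q{\left(-43,-157 \right)} = \left(-160\right) 77 + \sqrt{\left(-157\right)^{2} + \left(-43\right)^{2}} = -12320 + \sqrt{24649 + 1849} = -12320 + \sqrt{26498}$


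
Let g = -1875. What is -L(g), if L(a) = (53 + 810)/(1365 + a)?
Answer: 863/510 ≈ 1.6922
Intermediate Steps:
L(a) = 863/(1365 + a)
-L(g) = -863/(1365 - 1875) = -863/(-510) = -863*(-1)/510 = -1*(-863/510) = 863/510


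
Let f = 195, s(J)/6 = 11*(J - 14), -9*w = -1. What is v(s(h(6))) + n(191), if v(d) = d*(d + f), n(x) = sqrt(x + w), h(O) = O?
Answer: 175824 + 2*sqrt(430)/3 ≈ 1.7584e+5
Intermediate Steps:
w = 1/9 (w = -1/9*(-1) = 1/9 ≈ 0.11111)
s(J) = -924 + 66*J (s(J) = 6*(11*(J - 14)) = 6*(11*(-14 + J)) = 6*(-154 + 11*J) = -924 + 66*J)
n(x) = sqrt(1/9 + x) (n(x) = sqrt(x + 1/9) = sqrt(1/9 + x))
v(d) = d*(195 + d) (v(d) = d*(d + 195) = d*(195 + d))
v(s(h(6))) + n(191) = (-924 + 66*6)*(195 + (-924 + 66*6)) + sqrt(1 + 9*191)/3 = (-924 + 396)*(195 + (-924 + 396)) + sqrt(1 + 1719)/3 = -528*(195 - 528) + sqrt(1720)/3 = -528*(-333) + (2*sqrt(430))/3 = 175824 + 2*sqrt(430)/3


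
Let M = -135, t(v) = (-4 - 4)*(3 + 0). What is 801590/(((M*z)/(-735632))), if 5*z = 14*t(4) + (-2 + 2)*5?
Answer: -36854703430/567 ≈ -6.4999e+7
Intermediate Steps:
t(v) = -24 (t(v) = -8*3 = -24)
z = -336/5 (z = (14*(-24) + (-2 + 2)*5)/5 = (-336 + 0*5)/5 = (-336 + 0)/5 = (1/5)*(-336) = -336/5 ≈ -67.200)
801590/(((M*z)/(-735632))) = 801590/((-135*(-336/5)/(-735632))) = 801590/((9072*(-1/735632))) = 801590/(-567/45977) = 801590*(-45977/567) = -36854703430/567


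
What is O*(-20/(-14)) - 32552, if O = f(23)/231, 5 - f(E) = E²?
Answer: -52641824/1617 ≈ -32555.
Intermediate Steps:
f(E) = 5 - E²
O = -524/231 (O = (5 - 1*23²)/231 = (5 - 1*529)*(1/231) = (5 - 529)*(1/231) = -524*1/231 = -524/231 ≈ -2.2684)
O*(-20/(-14)) - 32552 = -(-10480)/(231*(-14)) - 32552 = -(-10480)*(-1)/(231*14) - 32552 = -524/231*10/7 - 32552 = -5240/1617 - 32552 = -52641824/1617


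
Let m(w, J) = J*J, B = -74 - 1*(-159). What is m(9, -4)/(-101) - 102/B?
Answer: -686/505 ≈ -1.3584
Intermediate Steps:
B = 85 (B = -74 + 159 = 85)
m(w, J) = J²
m(9, -4)/(-101) - 102/B = (-4)²/(-101) - 102/85 = 16*(-1/101) - 102*1/85 = -16/101 - 6/5 = -686/505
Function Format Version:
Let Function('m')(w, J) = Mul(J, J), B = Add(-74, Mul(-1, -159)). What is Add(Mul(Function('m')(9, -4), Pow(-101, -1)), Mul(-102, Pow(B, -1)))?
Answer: Rational(-686, 505) ≈ -1.3584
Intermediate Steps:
B = 85 (B = Add(-74, 159) = 85)
Function('m')(w, J) = Pow(J, 2)
Add(Mul(Function('m')(9, -4), Pow(-101, -1)), Mul(-102, Pow(B, -1))) = Add(Mul(Pow(-4, 2), Pow(-101, -1)), Mul(-102, Pow(85, -1))) = Add(Mul(16, Rational(-1, 101)), Mul(-102, Rational(1, 85))) = Add(Rational(-16, 101), Rational(-6, 5)) = Rational(-686, 505)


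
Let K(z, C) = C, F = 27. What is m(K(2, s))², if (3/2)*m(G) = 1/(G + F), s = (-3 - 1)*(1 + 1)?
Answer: 4/3249 ≈ 0.0012311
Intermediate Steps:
s = -8 (s = -4*2 = -8)
m(G) = 2/(3*(27 + G)) (m(G) = 2/(3*(G + 27)) = 2/(3*(27 + G)))
m(K(2, s))² = (2/(3*(27 - 8)))² = ((⅔)/19)² = ((⅔)*(1/19))² = (2/57)² = 4/3249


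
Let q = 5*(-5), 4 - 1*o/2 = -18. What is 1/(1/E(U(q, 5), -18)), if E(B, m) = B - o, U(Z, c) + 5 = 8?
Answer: -41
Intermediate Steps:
o = 44 (o = 8 - 2*(-18) = 8 + 36 = 44)
q = -25
U(Z, c) = 3 (U(Z, c) = -5 + 8 = 3)
E(B, m) = -44 + B (E(B, m) = B - 1*44 = B - 44 = -44 + B)
1/(1/E(U(q, 5), -18)) = 1/(1/(-44 + 3)) = 1/(1/(-41)) = 1/(-1/41) = -41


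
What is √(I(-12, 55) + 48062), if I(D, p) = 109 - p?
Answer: 2*√12029 ≈ 219.35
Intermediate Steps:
√(I(-12, 55) + 48062) = √((109 - 1*55) + 48062) = √((109 - 55) + 48062) = √(54 + 48062) = √48116 = 2*√12029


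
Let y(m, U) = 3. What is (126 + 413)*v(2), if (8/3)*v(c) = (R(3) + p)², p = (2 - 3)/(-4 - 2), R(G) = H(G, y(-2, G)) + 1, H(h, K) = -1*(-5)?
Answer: 737891/96 ≈ 7686.4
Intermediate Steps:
H(h, K) = 5
R(G) = 6 (R(G) = 5 + 1 = 6)
p = ⅙ (p = -1/(-6) = -1*(-⅙) = ⅙ ≈ 0.16667)
v(c) = 1369/96 (v(c) = 3*(6 + ⅙)²/8 = 3*(37/6)²/8 = (3/8)*(1369/36) = 1369/96)
(126 + 413)*v(2) = (126 + 413)*(1369/96) = 539*(1369/96) = 737891/96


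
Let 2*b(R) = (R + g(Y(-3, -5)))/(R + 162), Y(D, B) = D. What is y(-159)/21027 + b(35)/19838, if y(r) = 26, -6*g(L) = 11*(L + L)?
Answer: 102093857/82175324322 ≈ 0.0012424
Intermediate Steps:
g(L) = -11*L/3 (g(L) = -11*(L + L)/6 = -11*2*L/6 = -11*L/3)
b(R) = (11 + R)/(2*(162 + R)) (b(R) = ((R - 11/3*(-3))/(R + 162))/2 = ((R + 11)/(162 + R))/2 = ((11 + R)/(162 + R))/2 = (11 + R)/(2*(162 + R)))
y(-159)/21027 + b(35)/19838 = 26/21027 + ((11 + 35)/(2*(162 + 35)))/19838 = 26*(1/21027) + ((½)*46/197)*(1/19838) = 26/21027 + ((½)*(1/197)*46)*(1/19838) = 26/21027 + (23/197)*(1/19838) = 26/21027 + 23/3908086 = 102093857/82175324322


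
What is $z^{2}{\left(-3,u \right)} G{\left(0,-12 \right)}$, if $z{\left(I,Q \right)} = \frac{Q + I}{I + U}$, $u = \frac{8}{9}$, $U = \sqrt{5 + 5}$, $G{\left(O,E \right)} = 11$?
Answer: $\frac{3971}{81 \left(3 - \sqrt{10}\right)^{2}} \approx 1861.6$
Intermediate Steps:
$U = \sqrt{10} \approx 3.1623$
$u = \frac{8}{9}$ ($u = 8 \cdot \frac{1}{9} = \frac{8}{9} \approx 0.88889$)
$z{\left(I,Q \right)} = \frac{I + Q}{I + \sqrt{10}}$ ($z{\left(I,Q \right)} = \frac{Q + I}{I + \sqrt{10}} = \frac{I + Q}{I + \sqrt{10}}$)
$z^{2}{\left(-3,u \right)} G{\left(0,-12 \right)} = \left(\frac{-3 + \frac{8}{9}}{-3 + \sqrt{10}}\right)^{2} \cdot 11 = \left(\frac{1}{-3 + \sqrt{10}} \left(- \frac{19}{9}\right)\right)^{2} \cdot 11 = \left(- \frac{19}{9 \left(-3 + \sqrt{10}\right)}\right)^{2} \cdot 11 = \frac{361}{81 \left(-3 + \sqrt{10}\right)^{2}} \cdot 11 = \frac{3971}{81 \left(-3 + \sqrt{10}\right)^{2}}$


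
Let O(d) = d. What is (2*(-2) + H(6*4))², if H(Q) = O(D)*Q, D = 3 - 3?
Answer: 16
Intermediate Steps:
D = 0
H(Q) = 0 (H(Q) = 0*Q = 0)
(2*(-2) + H(6*4))² = (2*(-2) + 0)² = (-4 + 0)² = (-4)² = 16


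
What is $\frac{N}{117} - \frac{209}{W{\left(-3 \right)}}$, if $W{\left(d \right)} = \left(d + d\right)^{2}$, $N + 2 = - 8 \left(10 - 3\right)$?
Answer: $- \frac{983}{156} \approx -6.3013$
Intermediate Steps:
$N = -58$ ($N = -2 - 8 \left(10 - 3\right) = -2 - 56 = -58$)
$W{\left(d \right)} = 4 d^{2}$ ($W{\left(d \right)} = \left(2 d\right)^{2} = 4 d^{2}$)
$\frac{N}{117} - \frac{209}{W{\left(-3 \right)}} = - \frac{58}{117} - \frac{209}{4 \left(-3\right)^{2}} = \left(-58\right) \frac{1}{117} - \frac{209}{4 \cdot 9} = - \frac{58}{117} - \frac{209}{36} = - \frac{983}{156}$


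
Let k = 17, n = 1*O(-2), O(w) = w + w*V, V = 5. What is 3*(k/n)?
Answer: -17/4 ≈ -4.2500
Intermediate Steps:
O(w) = 6*w (O(w) = w + w*5 = w + 5*w = 6*w)
n = -12 (n = 1*(6*(-2)) = 1*(-12) = -12)
3*(k/n) = 3*(17/(-12)) = 3*(17*(-1/12)) = 3*(-17/12) = -17/4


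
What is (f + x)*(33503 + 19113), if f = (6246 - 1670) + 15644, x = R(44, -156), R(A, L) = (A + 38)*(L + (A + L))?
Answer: -92393696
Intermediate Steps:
R(A, L) = (38 + A)*(A + 2*L)
x = -21976 (x = 44**2 + 38*44 + 76*(-156) + 2*44*(-156) = 1936 + 1672 - 11856 - 13728 = -21976)
f = 20220 (f = 4576 + 15644 = 20220)
(f + x)*(33503 + 19113) = (20220 - 21976)*(33503 + 19113) = -1756*52616 = -92393696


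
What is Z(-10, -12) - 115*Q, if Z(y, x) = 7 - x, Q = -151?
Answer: 17384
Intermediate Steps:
Z(-10, -12) - 115*Q = (7 - 1*(-12)) - 115*(-151) = (7 + 12) + 17365 = 19 + 17365 = 17384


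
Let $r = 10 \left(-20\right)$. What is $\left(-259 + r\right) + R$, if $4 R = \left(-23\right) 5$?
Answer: $- \frac{1951}{4} \approx -487.75$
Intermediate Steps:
$r = -200$
$R = - \frac{115}{4}$ ($R = \frac{\left(-23\right) 5}{4} = \frac{1}{4} \left(-115\right) = - \frac{115}{4} \approx -28.75$)
$\left(-259 + r\right) + R = \left(-259 - 200\right) - \frac{115}{4} = -459 - \frac{115}{4} = - \frac{1951}{4}$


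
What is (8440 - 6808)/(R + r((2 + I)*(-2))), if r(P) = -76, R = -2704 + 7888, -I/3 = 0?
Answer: 408/1277 ≈ 0.31950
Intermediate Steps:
I = 0 (I = -3*0 = 0)
R = 5184
(8440 - 6808)/(R + r((2 + I)*(-2))) = (8440 - 6808)/(5184 - 76) = 1632/5108 = 1632*(1/5108) = 408/1277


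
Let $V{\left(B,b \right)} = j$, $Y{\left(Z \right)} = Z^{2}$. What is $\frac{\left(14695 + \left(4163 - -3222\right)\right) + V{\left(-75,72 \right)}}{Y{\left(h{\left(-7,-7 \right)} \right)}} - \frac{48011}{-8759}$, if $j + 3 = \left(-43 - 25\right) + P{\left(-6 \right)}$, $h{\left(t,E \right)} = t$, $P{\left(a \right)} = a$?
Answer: $\frac{195076816}{429191} \approx 454.52$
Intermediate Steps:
$j = -77$ ($j = -3 - 74 = -77$)
$V{\left(B,b \right)} = -77$
$\frac{\left(14695 + \left(4163 - -3222\right)\right) + V{\left(-75,72 \right)}}{Y{\left(h{\left(-7,-7 \right)} \right)}} - \frac{48011}{-8759} = \frac{\left(14695 + \left(4163 - -3222\right)\right) - 77}{\left(-7\right)^{2}} - \frac{48011}{-8759} = \frac{\left(14695 + \left(4163 + 3222\right)\right) - 77}{49} - - \frac{48011}{8759} = \left(\left(14695 + 7385\right) - 77\right) \frac{1}{49} + \frac{48011}{8759} = \left(22080 - 77\right) \frac{1}{49} + \frac{48011}{8759} = 22003 \cdot \frac{1}{49} + \frac{48011}{8759} = \frac{22003}{49} + \frac{48011}{8759} = \frac{195076816}{429191}$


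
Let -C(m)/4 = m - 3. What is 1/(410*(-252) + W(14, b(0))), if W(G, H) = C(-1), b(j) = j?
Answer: -1/103304 ≈ -9.6802e-6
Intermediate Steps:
C(m) = 12 - 4*m (C(m) = -4*(m - 3) = -4*(-3 + m) = 12 - 4*m)
W(G, H) = 16 (W(G, H) = 12 - 4*(-1) = 12 + 4 = 16)
1/(410*(-252) + W(14, b(0))) = 1/(410*(-252) + 16) = 1/(-103320 + 16) = 1/(-103304) = -1/103304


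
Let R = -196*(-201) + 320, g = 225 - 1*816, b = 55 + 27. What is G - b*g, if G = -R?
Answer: 8746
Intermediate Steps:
b = 82
g = -591 (g = 225 - 816 = -591)
R = 39716 (R = 39396 + 320 = 39716)
G = -39716 (G = -1*39716 = -39716)
G - b*g = -39716 - 82*(-591) = -39716 - 1*(-48462) = -39716 + 48462 = 8746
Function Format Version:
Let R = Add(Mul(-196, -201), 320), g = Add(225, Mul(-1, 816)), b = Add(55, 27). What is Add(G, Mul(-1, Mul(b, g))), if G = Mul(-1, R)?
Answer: 8746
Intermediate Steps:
b = 82
g = -591 (g = Add(225, -816) = -591)
R = 39716 (R = Add(39396, 320) = 39716)
G = -39716 (G = Mul(-1, 39716) = -39716)
Add(G, Mul(-1, Mul(b, g))) = Add(-39716, Mul(-1, Mul(82, -591))) = Add(-39716, Mul(-1, -48462)) = Add(-39716, 48462) = 8746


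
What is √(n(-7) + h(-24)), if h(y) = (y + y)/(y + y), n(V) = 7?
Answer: 2*√2 ≈ 2.8284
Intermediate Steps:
h(y) = 1 (h(y) = (2*y)/((2*y)) = (2*y)*(1/(2*y)) = 1)
√(n(-7) + h(-24)) = √(7 + 1) = √8 = 2*√2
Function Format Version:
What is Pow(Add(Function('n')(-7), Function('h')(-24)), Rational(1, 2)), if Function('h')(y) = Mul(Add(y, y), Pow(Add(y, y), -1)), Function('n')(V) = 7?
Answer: Mul(2, Pow(2, Rational(1, 2))) ≈ 2.8284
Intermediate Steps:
Function('h')(y) = 1 (Function('h')(y) = Mul(Mul(2, y), Pow(Mul(2, y), -1)) = Mul(Mul(2, y), Mul(Rational(1, 2), Pow(y, -1))) = 1)
Pow(Add(Function('n')(-7), Function('h')(-24)), Rational(1, 2)) = Pow(Add(7, 1), Rational(1, 2)) = Pow(8, Rational(1, 2)) = Mul(2, Pow(2, Rational(1, 2)))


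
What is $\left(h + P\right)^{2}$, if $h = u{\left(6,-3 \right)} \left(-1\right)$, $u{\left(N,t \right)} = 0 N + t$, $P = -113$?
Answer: $12100$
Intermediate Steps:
$u{\left(N,t \right)} = t$ ($u{\left(N,t \right)} = 0 + t = t$)
$h = 3$ ($h = \left(-3\right) \left(-1\right) = 3$)
$\left(h + P\right)^{2} = \left(3 - 113\right)^{2} = \left(-110\right)^{2} = 12100$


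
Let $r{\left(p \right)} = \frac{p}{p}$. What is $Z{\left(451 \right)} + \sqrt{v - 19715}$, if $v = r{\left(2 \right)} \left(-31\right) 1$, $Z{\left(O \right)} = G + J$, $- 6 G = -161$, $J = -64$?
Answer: $- \frac{223}{6} + 3 i \sqrt{2194} \approx -37.167 + 140.52 i$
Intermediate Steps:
$r{\left(p \right)} = 1$
$G = \frac{161}{6}$ ($G = \left(- \frac{1}{6}\right) \left(-161\right) = \frac{161}{6} \approx 26.833$)
$Z{\left(O \right)} = - \frac{223}{6}$ ($Z{\left(O \right)} = \frac{161}{6} - 64 = - \frac{223}{6}$)
$v = -31$ ($v = 1 \left(-31\right) 1 = \left(-31\right) 1 = -31$)
$Z{\left(451 \right)} + \sqrt{v - 19715} = - \frac{223}{6} + \sqrt{-31 - 19715} = - \frac{223}{6} + \sqrt{-19746} = - \frac{223}{6} + 3 i \sqrt{2194}$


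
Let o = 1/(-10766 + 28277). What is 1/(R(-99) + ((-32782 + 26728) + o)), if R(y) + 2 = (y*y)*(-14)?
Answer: -17511/2508800969 ≈ -6.9798e-6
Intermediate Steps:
R(y) = -2 - 14*y² (R(y) = -2 + (y*y)*(-14) = -2 + y²*(-14) = -2 - 14*y²)
o = 1/17511 ≈ 5.7107e-5
1/(R(-99) + ((-32782 + 26728) + o)) = 1/((-2 - 14*(-99)²) + ((-32782 + 26728) + 1/17511)) = 1/((-2 - 14*9801) + (-6054 + 1/17511)) = 1/((-2 - 137214) - 106011593/17511) = 1/(-137216 - 106011593/17511) = 1/(-2508800969/17511) = -17511/2508800969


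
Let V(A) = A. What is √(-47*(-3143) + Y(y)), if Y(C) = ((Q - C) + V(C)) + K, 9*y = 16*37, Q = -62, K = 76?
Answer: 21*√335 ≈ 384.36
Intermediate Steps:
y = 592/9 (y = (16*37)/9 = (⅑)*592 = 592/9 ≈ 65.778)
Y(C) = 14 (Y(C) = ((-62 - C) + C) + 76 = -62 + 76 = 14)
√(-47*(-3143) + Y(y)) = √(-47*(-3143) + 14) = √(147721 + 14) = √147735 = 21*√335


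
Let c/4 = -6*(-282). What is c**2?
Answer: 45805824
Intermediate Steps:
c = 6768 (c = 4*(-6*(-282)) = 4*1692 = 6768)
c**2 = 6768**2 = 45805824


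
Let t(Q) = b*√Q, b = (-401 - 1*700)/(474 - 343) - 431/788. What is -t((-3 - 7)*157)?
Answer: 924049*I*√1570/103228 ≈ 354.69*I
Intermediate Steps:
b = -924049/103228 (b = (-401 - 700)/131 - 431*1/788 = -1101*1/131 - 431/788 = -1101/131 - 431/788 = -924049/103228 ≈ -8.9515)
t(Q) = -924049*√Q/103228
-t((-3 - 7)*157) = -(-924049)*√((-3 - 7)*157)/103228 = -(-924049)*√(-10*157)/103228 = -(-924049)*√(-1570)/103228 = -(-924049)*I*√1570/103228 = 924049*I*√1570/103228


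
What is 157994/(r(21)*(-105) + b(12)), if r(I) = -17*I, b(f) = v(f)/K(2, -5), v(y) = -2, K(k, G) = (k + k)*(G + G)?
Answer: 3159880/749701 ≈ 4.2149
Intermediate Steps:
K(k, G) = 4*G*k (K(k, G) = (2*k)*(2*G) = 4*G*k)
b(f) = 1/20 (b(f) = -2/(4*(-5)*2) = -2/(-40) = -2*(-1/40) = 1/20)
157994/(r(21)*(-105) + b(12)) = 157994/(-17*21*(-105) + 1/20) = 157994/(-357*(-105) + 1/20) = 157994/(37485 + 1/20) = 157994/(749701/20) = 157994*(20/749701) = 3159880/749701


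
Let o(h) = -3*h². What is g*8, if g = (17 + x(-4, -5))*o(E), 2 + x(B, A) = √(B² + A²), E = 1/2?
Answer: -90 - 6*√41 ≈ -128.42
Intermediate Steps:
E = ½ ≈ 0.50000
x(B, A) = -2 + √(A² + B²) (x(B, A) = -2 + √(B² + A²) = -2 + √(A² + B²))
g = -45/4 - 3*√41/4 (g = (17 + (-2 + √((-5)² + (-4)²)))*(-3*(½)²) = (17 + (-2 + √(25 + 16)))*(-3*¼) = (17 + (-2 + √41))*(-¾) = (15 + √41)*(-¾) = -45/4 - 3*√41/4 ≈ -16.052)
g*8 = (-45/4 - 3*√41/4)*8 = -90 - 6*√41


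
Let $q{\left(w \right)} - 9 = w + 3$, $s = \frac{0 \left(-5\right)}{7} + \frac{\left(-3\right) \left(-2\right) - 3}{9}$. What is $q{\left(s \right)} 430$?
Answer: $\frac{15910}{3} \approx 5303.3$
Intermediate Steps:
$s = \frac{1}{3}$ ($s = 0 \cdot \frac{1}{7} + \left(6 - 3\right) \frac{1}{9} = 0 + 3 \cdot \frac{1}{9} = 0 + \frac{1}{3} = \frac{1}{3} \approx 0.33333$)
$q{\left(w \right)} = 12 + w$ ($q{\left(w \right)} = 9 + \left(w + 3\right) = 9 + \left(3 + w\right) = 12 + w$)
$q{\left(s \right)} 430 = \left(12 + \frac{1}{3}\right) 430 = \frac{37}{3} \cdot 430 = \frac{15910}{3}$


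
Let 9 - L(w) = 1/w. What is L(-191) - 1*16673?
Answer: -3182823/191 ≈ -16664.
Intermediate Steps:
L(w) = 9 - 1/w
L(-191) - 1*16673 = (9 - 1/(-191)) - 1*16673 = (9 - 1*(-1/191)) - 16673 = (9 + 1/191) - 16673 = 1720/191 - 16673 = -3182823/191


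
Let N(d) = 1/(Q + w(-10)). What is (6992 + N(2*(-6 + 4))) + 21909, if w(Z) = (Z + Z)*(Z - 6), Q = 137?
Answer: 13207758/457 ≈ 28901.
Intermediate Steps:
w(Z) = 2*Z*(-6 + Z) (w(Z) = (2*Z)*(-6 + Z) = 2*Z*(-6 + Z))
N(d) = 1/457 (N(d) = 1/(137 + 2*(-10)*(-6 - 10)) = 1/(137 + 2*(-10)*(-16)) = 1/(137 + 320) = 1/457)
(6992 + N(2*(-6 + 4))) + 21909 = (6992 + 1/457) + 21909 = 3195345/457 + 21909 = 13207758/457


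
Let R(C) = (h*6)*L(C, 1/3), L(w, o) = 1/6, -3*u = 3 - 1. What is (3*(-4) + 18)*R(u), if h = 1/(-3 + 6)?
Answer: 2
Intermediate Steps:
u = -2/3 (u = -(3 - 1)/3 = -1/3*2 = -2/3 ≈ -0.66667)
L(w, o) = 1/6
h = 1/3 ≈ 0.33333
R(C) = 1/3 (R(C) = ((1/3)*6)*(1/6) = 2*(1/6) = 1/3)
(3*(-4) + 18)*R(u) = (3*(-4) + 18)*(1/3) = (-12 + 18)*(1/3) = 6*(1/3) = 2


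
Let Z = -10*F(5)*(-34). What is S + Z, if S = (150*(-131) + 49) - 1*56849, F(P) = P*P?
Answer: -67950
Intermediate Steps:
F(P) = P²
Z = 8500 (Z = -10*5²*(-34) = -10*25*(-34) = -250*(-34) = 8500)
S = -76450 (S = (-19650 + 49) - 56849 = -19601 - 56849 = -76450)
S + Z = -76450 + 8500 = -67950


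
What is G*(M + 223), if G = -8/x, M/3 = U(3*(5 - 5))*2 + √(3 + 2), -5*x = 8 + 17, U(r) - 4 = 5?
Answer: 2216/5 + 24*√5/5 ≈ 453.93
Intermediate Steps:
U(r) = 9 (U(r) = 4 + 5 = 9)
x = -5 (x = -(8 + 17)/5 = -⅕*25 = -5)
M = 54 + 3*√5 (M = 3*(9*2 + √(3 + 2)) = 3*(18 + √5) = 54 + 3*√5 ≈ 60.708)
G = 8/5 (G = -8/(-5) = -8*(-⅕) = 8/5 ≈ 1.6000)
G*(M + 223) = 8*((54 + 3*√5) + 223)/5 = 8*(277 + 3*√5)/5 = 2216/5 + 24*√5/5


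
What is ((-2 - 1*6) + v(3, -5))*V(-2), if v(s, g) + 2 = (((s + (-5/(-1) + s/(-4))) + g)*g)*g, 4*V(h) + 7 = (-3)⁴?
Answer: 6845/8 ≈ 855.63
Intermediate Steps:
V(h) = 37/2 (V(h) = -7/4 + (¼)*(-3)⁴ = -7/4 + (¼)*81 = -7/4 + 81/4 = 37/2)
v(s, g) = -2 + g²*(5 + g + 3*s/4) (v(s, g) = -2 + (((s + (-5/(-1) + s/(-4))) + g)*g)*g = -2 + (((s + (-5*(-1) + s*(-¼))) + g)*g)*g = -2 + (((s + (5 - s/4)) + g)*g)*g = -2 + (((5 + 3*s/4) + g)*g)*g = -2 + ((5 + g + 3*s/4)*g)*g = -2 + (g*(5 + g + 3*s/4))*g = -2 + g²*(5 + g + 3*s/4))
((-2 - 1*6) + v(3, -5))*V(-2) = ((-2 - 1*6) + (-2 + (-5)³ + 5*(-5)² + (¾)*3*(-5)²))*(37/2) = ((-2 - 6) + (-2 - 125 + 5*25 + (¾)*3*25))*(37/2) = (-8 + (-2 - 125 + 125 + 225/4))*(37/2) = (-8 + 217/4)*(37/2) = (185/4)*(37/2) = 6845/8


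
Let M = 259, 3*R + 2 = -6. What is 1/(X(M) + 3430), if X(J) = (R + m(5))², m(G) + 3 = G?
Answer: 9/30874 ≈ 0.00029151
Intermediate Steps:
R = -8/3 (R = -⅔ + (⅓)*(-6) = -⅔ - 2 = -8/3 ≈ -2.6667)
m(G) = -3 + G
X(J) = 4/9 (X(J) = (-8/3 + (-3 + 5))² = (-8/3 + 2)² = (-⅔)² = 4/9)
1/(X(M) + 3430) = 1/(4/9 + 3430) = 1/(30874/9) = 9/30874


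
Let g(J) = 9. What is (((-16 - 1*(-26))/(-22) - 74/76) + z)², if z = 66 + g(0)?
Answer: 945747009/174724 ≈ 5412.8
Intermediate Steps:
z = 75 (z = 66 + 9 = 75)
(((-16 - 1*(-26))/(-22) - 74/76) + z)² = (((-16 - 1*(-26))/(-22) - 74/76) + 75)² = (((-16 + 26)*(-1/22) - 74*1/76) + 75)² = ((10*(-1/22) - 37/38) + 75)² = ((-5/11 - 37/38) + 75)² = (-597/418 + 75)² = (30753/418)² = 945747009/174724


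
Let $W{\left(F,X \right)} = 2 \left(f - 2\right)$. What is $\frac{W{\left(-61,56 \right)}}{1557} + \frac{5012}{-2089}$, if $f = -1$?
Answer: $- \frac{2605406}{1084191} \approx -2.4031$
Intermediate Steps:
$W{\left(F,X \right)} = -6$ ($W{\left(F,X \right)} = 2 \left(-1 - 2\right) = 2 \left(-3\right) = -6$)
$\frac{W{\left(-61,56 \right)}}{1557} + \frac{5012}{-2089} = - \frac{6}{1557} + \frac{5012}{-2089} = \left(-6\right) \frac{1}{1557} + 5012 \left(- \frac{1}{2089}\right) = - \frac{2}{519} - \frac{5012}{2089} = - \frac{2605406}{1084191}$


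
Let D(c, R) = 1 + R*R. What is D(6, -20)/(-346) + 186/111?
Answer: 6615/12802 ≈ 0.51672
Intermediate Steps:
D(c, R) = 1 + R²
D(6, -20)/(-346) + 186/111 = (1 + (-20)²)/(-346) + 186/111 = (1 + 400)*(-1/346) + 186*(1/111) = 401*(-1/346) + 62/37 = -401/346 + 62/37 = 6615/12802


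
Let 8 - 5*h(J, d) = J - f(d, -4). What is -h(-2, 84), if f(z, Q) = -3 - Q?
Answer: -11/5 ≈ -2.2000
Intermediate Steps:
h(J, d) = 9/5 - J/5 (h(J, d) = 8/5 - (J - (-3 - 1*(-4)))/5 = 8/5 - (J - (-3 + 4))/5 = 8/5 - (J - 1*1)/5 = 8/5 - (J - 1)/5 = 8/5 - (-1 + J)/5 = 8/5 + (⅕ - J/5) = 9/5 - J/5)
-h(-2, 84) = -(9/5 - ⅕*(-2)) = -(9/5 + ⅖) = -1*11/5 = -11/5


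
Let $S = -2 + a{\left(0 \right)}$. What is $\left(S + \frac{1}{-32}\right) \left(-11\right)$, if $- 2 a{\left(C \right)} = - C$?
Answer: $\frac{715}{32} \approx 22.344$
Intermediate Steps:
$a{\left(C \right)} = \frac{C}{2}$ ($a{\left(C \right)} = - \frac{\left(-1\right) C}{2} = \frac{C}{2}$)
$S = -2$ ($S = -2 + \frac{1}{2} \cdot 0 = -2 + 0 = -2$)
$\left(S + \frac{1}{-32}\right) \left(-11\right) = \left(-2 + \frac{1}{-32}\right) \left(-11\right) = \left(-2 - \frac{1}{32}\right) \left(-11\right) = \left(- \frac{65}{32}\right) \left(-11\right) = \frac{715}{32}$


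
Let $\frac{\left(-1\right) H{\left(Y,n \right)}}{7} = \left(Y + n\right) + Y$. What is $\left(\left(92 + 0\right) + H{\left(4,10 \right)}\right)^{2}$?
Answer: $1156$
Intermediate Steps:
$H{\left(Y,n \right)} = - 14 Y - 7 n$ ($H{\left(Y,n \right)} = - 7 \left(\left(Y + n\right) + Y\right) = - 7 \left(n + 2 Y\right) = - 14 Y - 7 n$)
$\left(\left(92 + 0\right) + H{\left(4,10 \right)}\right)^{2} = \left(\left(92 + 0\right) - 126\right)^{2} = \left(92 - 126\right)^{2} = \left(-34\right)^{2} = 1156$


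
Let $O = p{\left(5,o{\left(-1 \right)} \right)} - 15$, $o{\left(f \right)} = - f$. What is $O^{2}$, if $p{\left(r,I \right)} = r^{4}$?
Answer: $372100$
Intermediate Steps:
$O = 610$ ($O = 5^{4} - 15 = 625 - 15 = 610$)
$O^{2} = 610^{2} = 372100$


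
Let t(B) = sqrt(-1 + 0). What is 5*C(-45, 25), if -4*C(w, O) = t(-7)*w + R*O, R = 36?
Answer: -1125 + 225*I/4 ≈ -1125.0 + 56.25*I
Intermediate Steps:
t(B) = I (t(B) = sqrt(-1) = I)
C(w, O) = -9*O - I*w/4 (C(w, O) = -(I*w + 36*O)/4 = -(36*O + I*w)/4 = -9*O - I*w/4)
5*C(-45, 25) = 5*(-9*25 - 1/4*I*(-45)) = 5*(-225 + 45*I/4) = -1125 + 225*I/4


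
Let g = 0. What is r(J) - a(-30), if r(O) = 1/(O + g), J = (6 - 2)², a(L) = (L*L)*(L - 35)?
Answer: 936001/16 ≈ 58500.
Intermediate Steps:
a(L) = L²*(-35 + L)
J = 16 (J = 4² = 16)
r(O) = 1/O (r(O) = 1/(O + 0) = 1/O)
r(J) - a(-30) = 1/16 - (-30)²*(-35 - 30) = 1/16 - 900*(-65) = 1/16 - 1*(-58500) = 1/16 + 58500 = 936001/16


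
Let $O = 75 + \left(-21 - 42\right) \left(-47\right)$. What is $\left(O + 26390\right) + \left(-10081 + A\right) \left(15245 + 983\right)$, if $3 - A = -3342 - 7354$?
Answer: $10058330$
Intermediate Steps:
$A = 10699$ ($A = 3 - \left(-3342 - 7354\right) = 3 - -10696 = 3 + 10696 = 10699$)
$O = 3036$ ($O = 75 - -2961 = 75 + 2961 = 3036$)
$\left(O + 26390\right) + \left(-10081 + A\right) \left(15245 + 983\right) = \left(3036 + 26390\right) + \left(-10081 + 10699\right) \left(15245 + 983\right) = 29426 + 618 \cdot 16228 = 29426 + 10028904 = 10058330$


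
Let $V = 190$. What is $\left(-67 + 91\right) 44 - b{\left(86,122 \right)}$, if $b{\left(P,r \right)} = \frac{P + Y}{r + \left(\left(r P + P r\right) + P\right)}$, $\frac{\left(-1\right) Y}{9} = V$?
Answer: $\frac{2797547}{2649} \approx 1056.1$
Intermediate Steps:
$Y = -1710$ ($Y = \left(-9\right) 190 = -1710$)
$b{\left(P,r \right)} = \frac{-1710 + P}{P + r + 2 P r}$ ($b{\left(P,r \right)} = \frac{P - 1710}{r + \left(\left(r P + P r\right) + P\right)} = \frac{-1710 + P}{r + \left(\left(P r + P r\right) + P\right)} = \frac{-1710 + P}{r + \left(2 P r + P\right)} = \frac{-1710 + P}{r + \left(P + 2 P r\right)} = \frac{-1710 + P}{P + r + 2 P r}$)
$\left(-67 + 91\right) 44 - b{\left(86,122 \right)} = \left(-67 + 91\right) 44 - \frac{-1710 + 86}{86 + 122 + 2 \cdot 86 \cdot 122} = 24 \cdot 44 - \frac{1}{86 + 122 + 20984} \left(-1624\right) = 1056 - \frac{1}{21192} \left(-1624\right) = 1056 - - \frac{203}{2649} = 1056 + \frac{203}{2649} = \frac{2797547}{2649}$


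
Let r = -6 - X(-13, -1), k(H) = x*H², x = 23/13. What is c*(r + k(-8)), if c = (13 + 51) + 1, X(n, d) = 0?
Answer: 6970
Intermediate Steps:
x = 23/13 (x = 23*(1/13) = 23/13 ≈ 1.7692)
k(H) = 23*H²/13
r = -6 (r = -6 - 1*0 = -6 + 0 = -6)
c = 65 (c = 64 + 1 = 65)
c*(r + k(-8)) = 65*(-6 + (23/13)*(-8)²) = 65*(-6 + (23/13)*64) = 65*(-6 + 1472/13) = 65*(1394/13) = 6970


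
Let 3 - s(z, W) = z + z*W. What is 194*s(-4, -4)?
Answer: -1746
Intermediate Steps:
s(z, W) = 3 - z - W*z (s(z, W) = 3 - (z + z*W) = 3 - (z + W*z) = 3 + (-z - W*z) = 3 - z - W*z)
194*s(-4, -4) = 194*(3 - 1*(-4) - 1*(-4)*(-4)) = 194*(3 + 4 - 16) = 194*(-9) = -1746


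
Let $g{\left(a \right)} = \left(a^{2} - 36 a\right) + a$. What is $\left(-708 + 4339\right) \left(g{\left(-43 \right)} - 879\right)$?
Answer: $8986725$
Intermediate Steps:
$g{\left(a \right)} = a^{2} - 35 a$
$\left(-708 + 4339\right) \left(g{\left(-43 \right)} - 879\right) = \left(-708 + 4339\right) \left(- 43 \left(-35 - 43\right) - 879\right) = 3631 \left(\left(-43\right) \left(-78\right) - 879\right) = 3631 \left(3354 - 879\right) = 3631 \cdot 2475 = 8986725$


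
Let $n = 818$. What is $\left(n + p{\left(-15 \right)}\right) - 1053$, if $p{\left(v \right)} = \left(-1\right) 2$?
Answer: $-237$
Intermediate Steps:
$p{\left(v \right)} = -2$
$\left(n + p{\left(-15 \right)}\right) - 1053 = \left(818 - 2\right) - 1053 = 816 - 1053 = -237$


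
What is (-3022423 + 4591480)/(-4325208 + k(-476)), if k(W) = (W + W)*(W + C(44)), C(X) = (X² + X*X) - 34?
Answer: -1569057/7525832 ≈ -0.20849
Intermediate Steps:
C(X) = -34 + 2*X² (C(X) = (X² + X²) - 34 = 2*X² - 34 = -34 + 2*X²)
k(W) = 2*W*(3838 + W) (k(W) = (W + W)*(W + (-34 + 2*44²)) = (2*W)*(W + (-34 + 2*1936)) = (2*W)*(W + (-34 + 3872)) = (2*W)*(W + 3838) = (2*W)*(3838 + W) = 2*W*(3838 + W))
(-3022423 + 4591480)/(-4325208 + k(-476)) = (-3022423 + 4591480)/(-4325208 + 2*(-476)*(3838 - 476)) = 1569057/(-4325208 + 2*(-476)*3362) = 1569057/(-4325208 - 3200624) = 1569057/(-7525832) = 1569057*(-1/7525832) = -1569057/7525832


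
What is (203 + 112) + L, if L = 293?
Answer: 608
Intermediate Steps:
(203 + 112) + L = (203 + 112) + 293 = 315 + 293 = 608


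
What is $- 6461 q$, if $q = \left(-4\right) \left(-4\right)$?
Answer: $-103376$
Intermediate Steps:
$q = 16$
$- 6461 q = \left(-6461\right) 16 = -103376$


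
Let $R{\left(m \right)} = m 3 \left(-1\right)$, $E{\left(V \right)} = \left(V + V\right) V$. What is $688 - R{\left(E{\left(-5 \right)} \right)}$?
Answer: $838$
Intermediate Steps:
$E{\left(V \right)} = 2 V^{2}$ ($E{\left(V \right)} = 2 V V = 2 V^{2}$)
$R{\left(m \right)} = - 3 m$ ($R{\left(m \right)} = 3 m \left(-1\right) = - 3 m$)
$688 - R{\left(E{\left(-5 \right)} \right)} = 688 - - 3 \cdot 2 \left(-5\right)^{2} = 688 - - 3 \cdot 2 \cdot 25 = 688 - \left(-3\right) 50 = 688 - -150 = 688 + 150 = 838$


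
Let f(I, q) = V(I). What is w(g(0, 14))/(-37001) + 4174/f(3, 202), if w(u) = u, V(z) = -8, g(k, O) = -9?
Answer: -77221051/148004 ≈ -521.75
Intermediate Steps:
f(I, q) = -8
w(g(0, 14))/(-37001) + 4174/f(3, 202) = -9/(-37001) + 4174/(-8) = -9*(-1/37001) + 4174*(-⅛) = 9/37001 - 2087/4 = -77221051/148004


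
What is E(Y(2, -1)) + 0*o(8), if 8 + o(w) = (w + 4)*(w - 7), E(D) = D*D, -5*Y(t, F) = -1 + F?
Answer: 4/25 ≈ 0.16000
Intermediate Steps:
Y(t, F) = ⅕ - F/5 (Y(t, F) = -(-1 + F)/5 = ⅕ - F/5)
E(D) = D²
o(w) = -8 + (-7 + w)*(4 + w) (o(w) = -8 + (w + 4)*(w - 7) = -8 + (4 + w)*(-7 + w) = -8 + (-7 + w)*(4 + w))
E(Y(2, -1)) + 0*o(8) = (⅕ - ⅕*(-1))² + 0*(-36 + 8² - 3*8) = (⅕ + ⅕)² + 0*(-36 + 64 - 24) = (⅖)² + 0*4 = 4/25 + 0 = 4/25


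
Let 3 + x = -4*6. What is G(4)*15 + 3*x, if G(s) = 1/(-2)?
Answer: -177/2 ≈ -88.500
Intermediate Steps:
x = -27 (x = -3 - 4*6 = -3 - 24 = -27)
G(s) = -1/2
G(4)*15 + 3*x = -1/2*15 + 3*(-27) = -15/2 - 81 = -177/2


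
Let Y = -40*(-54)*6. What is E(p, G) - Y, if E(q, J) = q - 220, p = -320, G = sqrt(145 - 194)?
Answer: -13500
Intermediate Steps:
G = 7*I (G = sqrt(-49) = 7*I ≈ 7.0*I)
Y = 12960 (Y = 2160*6 = 12960)
E(q, J) = -220 + q
E(p, G) - Y = (-220 - 320) - 1*12960 = -540 - 12960 = -13500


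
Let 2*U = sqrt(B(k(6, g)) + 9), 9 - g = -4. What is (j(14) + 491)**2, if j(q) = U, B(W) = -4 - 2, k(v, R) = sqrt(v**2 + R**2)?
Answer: (982 + sqrt(3))**2/4 ≈ 2.4193e+5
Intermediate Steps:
g = 13 (g = 9 - 1*(-4) = 9 + 4 = 13)
k(v, R) = sqrt(R**2 + v**2)
B(W) = -6
U = sqrt(3)/2 (U = sqrt(-6 + 9)/2 = sqrt(3)/2 ≈ 0.86602)
j(q) = sqrt(3)/2
(j(14) + 491)**2 = (sqrt(3)/2 + 491)**2 = (491 + sqrt(3)/2)**2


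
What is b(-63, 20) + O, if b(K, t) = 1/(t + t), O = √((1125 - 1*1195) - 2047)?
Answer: 1/40 + I*√2117 ≈ 0.025 + 46.011*I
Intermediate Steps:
O = I*√2117 (O = √((1125 - 1195) - 2047) = √(-70 - 2047) = √(-2117) = I*√2117 ≈ 46.011*I)
b(K, t) = 1/(2*t)
b(-63, 20) + O = (½)/20 + I*√2117 = (½)*(1/20) + I*√2117 = 1/40 + I*√2117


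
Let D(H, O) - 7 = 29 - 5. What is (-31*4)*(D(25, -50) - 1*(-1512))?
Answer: -191332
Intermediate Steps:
D(H, O) = 31 (D(H, O) = 7 + (29 - 5) = 7 + 24 = 31)
(-31*4)*(D(25, -50) - 1*(-1512)) = (-31*4)*(31 - 1*(-1512)) = -124*(31 + 1512) = -124*1543 = -191332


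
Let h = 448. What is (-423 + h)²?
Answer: 625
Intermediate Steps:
(-423 + h)² = (-423 + 448)² = 25² = 625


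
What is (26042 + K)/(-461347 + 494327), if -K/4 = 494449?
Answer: -975877/16490 ≈ -59.180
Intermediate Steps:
K = -1977796 (K = -4*494449 = -1977796)
(26042 + K)/(-461347 + 494327) = (26042 - 1977796)/(-461347 + 494327) = -1951754/32980 = -1951754*1/32980 = -975877/16490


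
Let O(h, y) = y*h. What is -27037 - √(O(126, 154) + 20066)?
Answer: -27037 - √39470 ≈ -27236.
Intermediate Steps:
O(h, y) = h*y
-27037 - √(O(126, 154) + 20066) = -27037 - √(126*154 + 20066) = -27037 - √(19404 + 20066) = -27037 - √39470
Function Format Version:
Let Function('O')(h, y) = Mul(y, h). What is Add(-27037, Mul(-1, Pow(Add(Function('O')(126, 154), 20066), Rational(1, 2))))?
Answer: Add(-27037, Mul(-1, Pow(39470, Rational(1, 2)))) ≈ -27236.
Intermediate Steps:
Function('O')(h, y) = Mul(h, y)
Add(-27037, Mul(-1, Pow(Add(Function('O')(126, 154), 20066), Rational(1, 2)))) = Add(-27037, Mul(-1, Pow(Add(Mul(126, 154), 20066), Rational(1, 2)))) = Add(-27037, Mul(-1, Pow(Add(19404, 20066), Rational(1, 2)))) = Add(-27037, Mul(-1, Pow(39470, Rational(1, 2))))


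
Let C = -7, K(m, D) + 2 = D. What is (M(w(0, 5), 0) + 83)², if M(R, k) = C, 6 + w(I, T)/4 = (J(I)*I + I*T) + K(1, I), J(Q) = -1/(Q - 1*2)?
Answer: 5776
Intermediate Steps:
K(m, D) = -2 + D
J(Q) = -1/(-2 + Q) (J(Q) = -1/(Q - 2) = -1/(-2 + Q))
w(I, T) = -32 + 4*I - 4*I/(-2 + I) + 4*I*T (w(I, T) = -24 + 4*(((-1/(-2 + I))*I + I*T) + (-2 + I)) = -24 + 4*((-I/(-2 + I) + I*T) + (-2 + I)) = -24 + 4*((I*T - I/(-2 + I)) + (-2 + I)) = -24 + 4*(-2 + I + I*T - I/(-2 + I)) = -24 + (-8 + 4*I - 4*I/(-2 + I) + 4*I*T) = -32 + 4*I - 4*I/(-2 + I) + 4*I*T)
M(R, k) = -7
(M(w(0, 5), 0) + 83)² = (-7 + 83)² = 76² = 5776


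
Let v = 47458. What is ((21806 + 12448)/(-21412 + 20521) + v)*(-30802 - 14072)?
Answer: -2127905136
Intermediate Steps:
((21806 + 12448)/(-21412 + 20521) + v)*(-30802 - 14072) = ((21806 + 12448)/(-21412 + 20521) + 47458)*(-30802 - 14072) = (34254/(-891) + 47458)*(-44874) = (34254*(-1/891) + 47458)*(-44874) = (-346/9 + 47458)*(-44874) = (426776/9)*(-44874) = -2127905136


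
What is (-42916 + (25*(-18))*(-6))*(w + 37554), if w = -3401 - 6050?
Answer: -1130190248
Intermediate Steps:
w = -9451
(-42916 + (25*(-18))*(-6))*(w + 37554) = (-42916 + (25*(-18))*(-6))*(-9451 + 37554) = (-42916 - 450*(-6))*28103 = (-42916 + 2700)*28103 = -40216*28103 = -1130190248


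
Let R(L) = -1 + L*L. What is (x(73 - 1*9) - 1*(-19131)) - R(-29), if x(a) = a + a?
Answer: 18419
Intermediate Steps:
x(a) = 2*a
R(L) = -1 + L**2
(x(73 - 1*9) - 1*(-19131)) - R(-29) = (2*(73 - 1*9) - 1*(-19131)) - (-1 + (-29)**2) = (2*(73 - 9) + 19131) - (-1 + 841) = (2*64 + 19131) - 1*840 = (128 + 19131) - 840 = 19259 - 840 = 18419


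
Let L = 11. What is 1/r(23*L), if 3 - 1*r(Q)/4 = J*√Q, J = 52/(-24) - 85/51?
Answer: -27/133513 + 69*√253/267026 ≈ 0.0039079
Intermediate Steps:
J = -23/6 (J = 52*(-1/24) - 85*1/51 = -13/6 - 5/3 = -23/6 ≈ -3.8333)
r(Q) = 12 + 46*√Q/3 (r(Q) = 12 - (-46)*√Q/3 = 12 + 46*√Q/3)
1/r(23*L) = 1/(12 + 46*√(23*11)/3) = 1/(12 + 46*√253/3)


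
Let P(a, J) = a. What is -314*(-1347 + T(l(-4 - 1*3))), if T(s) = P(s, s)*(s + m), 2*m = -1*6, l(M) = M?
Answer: 400978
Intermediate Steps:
m = -3 (m = (-1*6)/2 = (1/2)*(-6) = -3)
T(s) = s*(-3 + s) (T(s) = s*(s - 3) = s*(-3 + s))
-314*(-1347 + T(l(-4 - 1*3))) = -314*(-1347 + (-4 - 1*3)*(-3 + (-4 - 1*3))) = -314*(-1347 + (-4 - 3)*(-3 + (-4 - 3))) = -314*(-1347 - 7*(-3 - 7)) = -314*(-1347 - 7*(-10)) = -314*(-1347 + 70) = -314*(-1277) = 400978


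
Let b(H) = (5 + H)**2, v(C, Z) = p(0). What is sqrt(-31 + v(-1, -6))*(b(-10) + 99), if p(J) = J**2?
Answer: 124*I*sqrt(31) ≈ 690.4*I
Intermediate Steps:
v(C, Z) = 0 (v(C, Z) = 0**2 = 0)
sqrt(-31 + v(-1, -6))*(b(-10) + 99) = sqrt(-31 + 0)*((5 - 10)**2 + 99) = sqrt(-31)*((-5)**2 + 99) = (I*sqrt(31))*(25 + 99) = (I*sqrt(31))*124 = 124*I*sqrt(31)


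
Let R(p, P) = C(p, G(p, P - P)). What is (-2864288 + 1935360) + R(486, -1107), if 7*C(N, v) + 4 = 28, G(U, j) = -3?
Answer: -6502472/7 ≈ -9.2893e+5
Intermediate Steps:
C(N, v) = 24/7 (C(N, v) = -4/7 + (⅐)*28 = -4/7 + 4 = 24/7)
R(p, P) = 24/7
(-2864288 + 1935360) + R(486, -1107) = (-2864288 + 1935360) + 24/7 = -928928 + 24/7 = -6502472/7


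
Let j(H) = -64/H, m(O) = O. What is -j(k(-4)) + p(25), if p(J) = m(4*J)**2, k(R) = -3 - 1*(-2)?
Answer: 9936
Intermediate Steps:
k(R) = -1 (k(R) = -3 + 2 = -1)
p(J) = 16*J**2 (p(J) = (4*J)**2 = 16*J**2)
-j(k(-4)) + p(25) = -(-64)/(-1) + 16*25**2 = -(-64)*(-1) + 16*625 = -1*64 + 10000 = -64 + 10000 = 9936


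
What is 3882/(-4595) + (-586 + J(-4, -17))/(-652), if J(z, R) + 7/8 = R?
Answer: 1949933/23967520 ≈ 0.081357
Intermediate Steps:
J(z, R) = -7/8 + R
3882/(-4595) + (-586 + J(-4, -17))/(-652) = 3882/(-4595) + (-586 + (-7/8 - 17))/(-652) = 3882*(-1/4595) + (-586 - 143/8)*(-1/652) = -3882/4595 - 4831/8*(-1/652) = -3882/4595 + 4831/5216 = 1949933/23967520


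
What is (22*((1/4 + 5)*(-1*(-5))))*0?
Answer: 0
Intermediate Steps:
(22*((1/4 + 5)*(-1*(-5))))*0 = (22*((¼ + 5)*5))*0 = (22*((21/4)*5))*0 = (22*(105/4))*0 = (1155/2)*0 = 0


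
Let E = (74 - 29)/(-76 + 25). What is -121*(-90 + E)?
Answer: 186945/17 ≈ 10997.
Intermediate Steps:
E = -15/17 (E = 45/(-51) = 45*(-1/51) = -15/17 ≈ -0.88235)
-121*(-90 + E) = -121*(-90 - 15/17) = -121*(-1545/17) = 186945/17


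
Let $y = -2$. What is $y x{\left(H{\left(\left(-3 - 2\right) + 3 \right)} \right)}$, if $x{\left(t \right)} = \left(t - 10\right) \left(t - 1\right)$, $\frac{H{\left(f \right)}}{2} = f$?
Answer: $-140$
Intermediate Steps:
$H{\left(f \right)} = 2 f$
$x{\left(t \right)} = \left(-1 + t\right) \left(-10 + t\right)$ ($x{\left(t \right)} = \left(-10 + t\right) \left(-1 + t\right) = \left(-1 + t\right) \left(-10 + t\right)$)
$y x{\left(H{\left(\left(-3 - 2\right) + 3 \right)} \right)} = - 2 \left(10 + \left(2 \left(\left(-3 - 2\right) + 3\right)\right)^{2} - 11 \cdot 2 \left(\left(-3 - 2\right) + 3\right)\right) = - 2 \left(10 + \left(2 \left(-5 + 3\right)\right)^{2} - 11 \cdot 2 \left(-5 + 3\right)\right) = - 2 \left(10 + \left(2 \left(-2\right)\right)^{2} - 11 \cdot 2 \left(-2\right)\right) = - 2 \left(10 + \left(-4\right)^{2} - -44\right) = - 2 \left(10 + 16 + 44\right) = \left(-2\right) 70 = -140$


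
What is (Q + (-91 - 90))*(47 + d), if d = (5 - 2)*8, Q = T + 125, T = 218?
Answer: 11502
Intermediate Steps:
Q = 343 (Q = 218 + 125 = 343)
d = 24 (d = 3*8 = 24)
(Q + (-91 - 90))*(47 + d) = (343 + (-91 - 90))*(47 + 24) = (343 - 181)*71 = 162*71 = 11502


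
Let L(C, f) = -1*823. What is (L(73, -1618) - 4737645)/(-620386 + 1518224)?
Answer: -2369234/448919 ≈ -5.2776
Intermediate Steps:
L(C, f) = -823
(L(73, -1618) - 4737645)/(-620386 + 1518224) = (-823 - 4737645)/(-620386 + 1518224) = -4738468/897838 = -4738468*1/897838 = -2369234/448919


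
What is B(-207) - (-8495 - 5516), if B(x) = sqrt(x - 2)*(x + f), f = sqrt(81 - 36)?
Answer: 14011 + 3*I*sqrt(209)*(-69 + sqrt(5)) ≈ 14011.0 - 2895.6*I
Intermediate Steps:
f = 3*sqrt(5) (f = sqrt(45) = 3*sqrt(5) ≈ 6.7082)
B(x) = sqrt(-2 + x)*(x + 3*sqrt(5)) (B(x) = sqrt(x - 2)*(x + 3*sqrt(5)) = sqrt(-2 + x)*(x + 3*sqrt(5)))
B(-207) - (-8495 - 5516) = sqrt(-2 - 207)*(-207 + 3*sqrt(5)) - (-8495 - 5516) = sqrt(-209)*(-207 + 3*sqrt(5)) - 1*(-14011) = (I*sqrt(209))*(-207 + 3*sqrt(5)) + 14011 = I*sqrt(209)*(-207 + 3*sqrt(5)) + 14011 = 14011 + I*sqrt(209)*(-207 + 3*sqrt(5))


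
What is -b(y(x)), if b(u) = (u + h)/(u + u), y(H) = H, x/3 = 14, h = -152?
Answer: 55/42 ≈ 1.3095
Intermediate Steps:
x = 42 (x = 3*14 = 42)
b(u) = (-152 + u)/(2*u) (b(u) = (u - 152)/(u + u) = (-152 + u)/((2*u)) = (-152 + u)*(1/(2*u)) = (-152 + u)/(2*u))
-b(y(x)) = -(-152 + 42)/(2*42) = -(-110)/(2*42) = -1*(-55/42) = 55/42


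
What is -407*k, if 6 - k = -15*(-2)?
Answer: 9768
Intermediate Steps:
k = -24 (k = 6 - (-15)*(-2) = 6 - 1*30 = 6 - 30 = -24)
-407*k = -407*(-24) = 9768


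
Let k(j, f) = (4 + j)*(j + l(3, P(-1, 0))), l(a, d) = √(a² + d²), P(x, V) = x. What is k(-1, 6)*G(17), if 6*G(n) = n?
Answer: -17/2 + 17*√10/2 ≈ 18.379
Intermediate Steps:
k(j, f) = (4 + j)*(j + √10) (k(j, f) = (4 + j)*(j + √(3² + (-1)²)) = (4 + j)*(j + √(9 + 1)) = (4 + j)*(j + √10))
G(n) = n/6
k(-1, 6)*G(17) = ((-1)² + 4*(-1) + 4*√10 - √10)*((⅙)*17) = (1 - 4 + 4*√10 - √10)*(17/6) = (-3 + 3*√10)*(17/6) = -17/2 + 17*√10/2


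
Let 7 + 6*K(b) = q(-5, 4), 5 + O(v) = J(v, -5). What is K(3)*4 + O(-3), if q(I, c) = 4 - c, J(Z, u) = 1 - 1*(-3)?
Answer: -17/3 ≈ -5.6667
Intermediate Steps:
J(Z, u) = 4 (J(Z, u) = 1 + 3 = 4)
O(v) = -1 (O(v) = -5 + 4 = -1)
K(b) = -7/6 (K(b) = -7/6 + (4 - 1*4)/6 = -7/6 + (4 - 4)/6 = -7/6 + (⅙)*0 = -7/6 + 0 = -7/6)
K(3)*4 + O(-3) = -7/6*4 - 1 = -14/3 - 1 = -17/3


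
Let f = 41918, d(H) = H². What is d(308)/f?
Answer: 47432/20959 ≈ 2.2631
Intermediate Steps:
d(308)/f = 308²/41918 = 94864*(1/41918) = 47432/20959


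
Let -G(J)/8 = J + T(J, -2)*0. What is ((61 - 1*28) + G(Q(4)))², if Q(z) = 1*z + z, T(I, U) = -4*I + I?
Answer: 961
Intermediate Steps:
T(I, U) = -3*I
Q(z) = 2*z (Q(z) = z + z = 2*z)
G(J) = -8*J (G(J) = -8*(J - 3*J*0) = -8*(J + 0) = -8*J)
((61 - 1*28) + G(Q(4)))² = ((61 - 1*28) - 16*4)² = ((61 - 28) - 8*8)² = (33 - 64)² = (-31)² = 961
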